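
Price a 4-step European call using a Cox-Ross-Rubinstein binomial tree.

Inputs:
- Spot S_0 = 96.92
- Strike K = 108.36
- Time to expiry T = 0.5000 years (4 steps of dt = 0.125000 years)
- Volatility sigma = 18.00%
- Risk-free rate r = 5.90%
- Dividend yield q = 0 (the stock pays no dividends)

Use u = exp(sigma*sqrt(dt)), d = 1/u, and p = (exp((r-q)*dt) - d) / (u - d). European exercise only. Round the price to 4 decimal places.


dt = T/N = 0.125000
u = exp(sigma*sqrt(dt)) = 1.065708; d = 1/u = 0.938343
p = (exp((r-q)*dt) - d) / (u - d) = 0.542214
Discount per step: exp(-r*dt) = 0.992652
Stock lattice S(k, i) with i counting down-moves:
  k=0: S(0,0) = 96.9200
  k=1: S(1,0) = 103.2884; S(1,1) = 90.9442
  k=2: S(2,0) = 110.0753; S(2,1) = 96.9200; S(2,2) = 85.3369
  k=3: S(3,0) = 117.3082; S(3,1) = 103.2884; S(3,2) = 90.9442; S(3,3) = 80.0753
  k=4: S(4,0) = 125.0163; S(4,1) = 110.0753; S(4,2) = 96.9200; S(4,3) = 85.3369; S(4,4) = 75.1381
Terminal payoffs V(N, i) = max(S_T - K, 0):
  V(4,0) = 16.656326; V(4,1) = 1.715348; V(4,2) = 0.000000; V(4,3) = 0.000000; V(4,4) = 0.000000
Backward induction: V(k, i) = exp(-r*dt) * [p * V(k+1, i) + (1-p) * V(k+1, i+1)].
  V(3,0) = exp(-r*dt) * [p*16.656326 + (1-p)*1.715348] = 9.744423
  V(3,1) = exp(-r*dt) * [p*1.715348 + (1-p)*0.000000] = 0.923252
  V(3,2) = exp(-r*dt) * [p*0.000000 + (1-p)*0.000000] = 0.000000
  V(3,3) = exp(-r*dt) * [p*0.000000 + (1-p)*0.000000] = 0.000000
  V(2,0) = exp(-r*dt) * [p*9.744423 + (1-p)*0.923252] = 5.664285
  V(2,1) = exp(-r*dt) * [p*0.923252 + (1-p)*0.000000] = 0.496921
  V(2,2) = exp(-r*dt) * [p*0.000000 + (1-p)*0.000000] = 0.000000
  V(1,0) = exp(-r*dt) * [p*5.664285 + (1-p)*0.496921] = 3.274499
  V(1,1) = exp(-r*dt) * [p*0.496921 + (1-p)*0.000000] = 0.267458
  V(0,0) = exp(-r*dt) * [p*3.274499 + (1-p)*0.267458] = 1.883972

Answer: Price = V(0,0) = 1.8840


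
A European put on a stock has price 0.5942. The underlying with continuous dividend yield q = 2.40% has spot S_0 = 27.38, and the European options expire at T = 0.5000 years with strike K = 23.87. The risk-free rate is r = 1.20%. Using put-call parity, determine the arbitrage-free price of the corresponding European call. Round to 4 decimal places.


Answer: Call price = 3.9204

Derivation:
Put-call parity: C - P = S_0 * exp(-qT) - K * exp(-rT).
S_0 * exp(-qT) = 27.3800 * 0.98807171 = 27.05340350
K * exp(-rT) = 23.8700 * 0.99401796 = 23.72720880
C = P + S*exp(-qT) - K*exp(-rT)
C = 0.5942 + 27.05340350 - 23.72720880 = 3.9204


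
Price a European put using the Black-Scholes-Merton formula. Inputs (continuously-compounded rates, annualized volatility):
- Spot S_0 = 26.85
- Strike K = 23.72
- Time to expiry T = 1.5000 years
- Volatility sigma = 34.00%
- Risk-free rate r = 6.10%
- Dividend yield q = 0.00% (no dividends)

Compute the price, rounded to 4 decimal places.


d1 = (ln(S/K) + (r - q + 0.5*sigma^2) * T) / (sigma * sqrt(T)) = 0.72559469
d2 = d1 - sigma * sqrt(T) = 0.30918143
exp(-rT) = 0.91256132; exp(-qT) = 1.00000000
P = K * exp(-rT) * N(-d2) - S_0 * exp(-qT) * N(-d1)
N(-d1) = 0.23404364; N(-d2) = 0.37859176
P = 23.7200 * 0.91256132 * 0.37859176 - 26.8500 * 1.00000000 * 0.23404364 = 1.9109

Answer: Price = 1.9109


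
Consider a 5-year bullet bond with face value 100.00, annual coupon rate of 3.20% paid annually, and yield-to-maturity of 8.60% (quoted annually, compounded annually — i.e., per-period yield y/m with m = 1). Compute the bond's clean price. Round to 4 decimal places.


Coupon per period c = face * coupon_rate / m = 3.200000
Periods per year m = 1; per-period yield y/m = 0.086000
Number of cashflows N = 5
Cashflows (t years, CF_t, discount factor 1/(1+y/m)^(m*t), PV):
  t = 1.0000: CF_t = 3.200000, DF = 0.920810, PV = 2.946593
  t = 2.0000: CF_t = 3.200000, DF = 0.847892, PV = 2.713253
  t = 3.0000: CF_t = 3.200000, DF = 0.780747, PV = 2.498392
  t = 4.0000: CF_t = 3.200000, DF = 0.718920, PV = 2.300545
  t = 5.0000: CF_t = 103.200000, DF = 0.661989, PV = 68.317281
Price P = sum_t PV_t = 78.776063

Answer: Price = 78.7761


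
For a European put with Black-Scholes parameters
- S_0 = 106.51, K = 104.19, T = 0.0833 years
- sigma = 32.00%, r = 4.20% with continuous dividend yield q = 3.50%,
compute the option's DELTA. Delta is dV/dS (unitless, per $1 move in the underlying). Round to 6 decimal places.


Answer: Delta = -0.384425

Derivation:
d1 = 0.2909429426; d2 = 0.1985853766
phi(d1) = 0.3824098151; exp(-qT) = 0.9970887459; exp(-rT) = 0.9965075130
N(-d1) = 0.3855474789
Delta = -exp(-qT) * N(-d1) = -0.9970887459 * 0.3855474789 = -0.384425


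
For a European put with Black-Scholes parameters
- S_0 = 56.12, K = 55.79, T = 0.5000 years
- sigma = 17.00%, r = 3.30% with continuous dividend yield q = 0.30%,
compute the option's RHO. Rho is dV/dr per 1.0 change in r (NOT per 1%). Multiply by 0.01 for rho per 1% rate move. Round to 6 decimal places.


Answer: Rho = -12.476880

Derivation:
d1 = 0.2339493015; d2 = 0.1137411487
phi(d1) = 0.3881728026; exp(-qT) = 0.9985011244; exp(-rT) = 0.9836353794
N(-d2) = 0.4547214961
Rho = -K*T*exp(-rT)*N(-d2) = -55.7900 * 0.5000 * 0.9836353794 * 0.4547214961 = -12.476880


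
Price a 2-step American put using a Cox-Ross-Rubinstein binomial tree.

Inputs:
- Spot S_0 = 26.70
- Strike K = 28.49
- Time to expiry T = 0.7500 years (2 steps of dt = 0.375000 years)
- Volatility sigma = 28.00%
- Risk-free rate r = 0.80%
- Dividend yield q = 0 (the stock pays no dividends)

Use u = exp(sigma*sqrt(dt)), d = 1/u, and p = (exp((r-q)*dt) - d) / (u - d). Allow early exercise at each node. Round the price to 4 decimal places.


Answer: Price = V(0,0) = 3.6359

Derivation:
dt = T/N = 0.375000
u = exp(sigma*sqrt(dt)) = 1.187042; d = 1/u = 0.842430
p = (exp((r-q)*dt) - d) / (u - d) = 0.465957
Discount per step: exp(-r*dt) = 0.997004
Stock lattice S(k, i) with i counting down-moves:
  k=0: S(0,0) = 26.7000
  k=1: S(1,0) = 31.6940; S(1,1) = 22.4929
  k=2: S(2,0) = 37.6221; S(2,1) = 26.7000; S(2,2) = 18.9487
Terminal payoffs V(N, i) = max(K - S_T, 0):
  V(2,0) = 0.000000; V(2,1) = 1.790000; V(2,2) = 9.541306
Backward induction: V(k, i) = exp(-r*dt) * [p * V(k+1, i) + (1-p) * V(k+1, i+1)]; then take max(V_cont, immediate exercise) for American.
  V(1,0) = exp(-r*dt) * [p*0.000000 + (1-p)*1.790000] = 0.953073; exercise = 0.000000; V(1,0) = max -> 0.953073
  V(1,1) = exp(-r*dt) * [p*1.790000 + (1-p)*9.541306] = 5.911768; exercise = 5.997109; V(1,1) = max -> 5.997109
  V(0,0) = exp(-r*dt) * [p*0.953073 + (1-p)*5.997109] = 3.635881; exercise = 1.790000; V(0,0) = max -> 3.635881


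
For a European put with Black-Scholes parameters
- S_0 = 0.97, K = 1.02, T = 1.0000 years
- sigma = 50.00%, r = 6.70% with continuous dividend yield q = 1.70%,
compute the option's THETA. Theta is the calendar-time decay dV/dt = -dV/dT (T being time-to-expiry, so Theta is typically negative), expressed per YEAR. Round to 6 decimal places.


d1 = 0.2494763304; d2 = -0.2505236696
phi(d1) = 0.3867186887; exp(-qT) = 0.9831436846; exp(-rT) = 0.9351952013
Theta = -S*exp(-qT)*phi(d1)*sigma/(2*sqrt(T)) + r*K*exp(-rT)*N(-d2) - q*S*exp(-qT)*N(-d1)
N(-d1) = 0.4014961739; N(-d2) = 0.5989087987; sqrt(T) = 1.0000000000
Term 1 = -0.9700 * 0.9831436846 * 0.3867186887 * 0.5000 / (2 * 1.0000000000) = -0.0921985089
Term 2 = 0.0670 * 1.0200 * 0.9351952013 * 0.5989087987 = 0.0382770040
Term 3 = -0.0170 * 0.9700 * 0.9831436846 * 0.4014961739 = -0.0065090718
Theta = -0.0921985089 + (0.0382770040) + (-0.0065090718) = -0.060431

Answer: Theta = -0.060431


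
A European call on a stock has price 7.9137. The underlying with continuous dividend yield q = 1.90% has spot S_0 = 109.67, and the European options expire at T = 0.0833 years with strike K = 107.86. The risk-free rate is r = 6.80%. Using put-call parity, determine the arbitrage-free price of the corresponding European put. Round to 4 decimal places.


Put-call parity: C - P = S_0 * exp(-qT) - K * exp(-rT).
S_0 * exp(-qT) = 109.6700 * 0.99841855 = 109.49656258
K * exp(-rT) = 107.8600 * 0.99435161 = 107.25076492
P = C - S*exp(-qT) + K*exp(-rT)
P = 7.9137 - 109.49656258 + 107.25076492 = 5.6679

Answer: Put price = 5.6679


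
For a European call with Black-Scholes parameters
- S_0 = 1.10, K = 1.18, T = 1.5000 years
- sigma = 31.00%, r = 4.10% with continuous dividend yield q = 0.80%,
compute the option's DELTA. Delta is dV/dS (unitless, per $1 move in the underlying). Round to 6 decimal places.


d1 = 0.1353033376; d2 = -0.2443675725
phi(d1) = 0.3953072257; exp(-qT) = 0.9880717129; exp(-rT) = 0.9403529457
N(d1) = 0.5538139768
Delta = exp(-qT) * N(d1) = 0.9880717129 * 0.5538139768 = 0.547208

Answer: Delta = 0.547208


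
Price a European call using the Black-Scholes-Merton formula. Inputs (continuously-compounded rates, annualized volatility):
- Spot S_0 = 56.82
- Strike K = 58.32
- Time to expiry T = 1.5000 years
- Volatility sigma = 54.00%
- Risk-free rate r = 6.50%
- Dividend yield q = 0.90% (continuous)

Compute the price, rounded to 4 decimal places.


Answer: Price = 15.7467

Derivation:
d1 = (ln(S/K) + (r - q + 0.5*sigma^2) * T) / (sigma * sqrt(T)) = 0.41829315
d2 = d1 - sigma * sqrt(T) = -0.24306908
exp(-rT) = 0.90710234; exp(-qT) = 0.98659072
C = S_0 * exp(-qT) * N(d1) - K * exp(-rT) * N(d2)
N(d1) = 0.66213360; N(d2) = 0.40397594
C = 56.8200 * 0.98659072 * 0.66213360 - 58.3200 * 0.90710234 * 0.40397594 = 15.7467


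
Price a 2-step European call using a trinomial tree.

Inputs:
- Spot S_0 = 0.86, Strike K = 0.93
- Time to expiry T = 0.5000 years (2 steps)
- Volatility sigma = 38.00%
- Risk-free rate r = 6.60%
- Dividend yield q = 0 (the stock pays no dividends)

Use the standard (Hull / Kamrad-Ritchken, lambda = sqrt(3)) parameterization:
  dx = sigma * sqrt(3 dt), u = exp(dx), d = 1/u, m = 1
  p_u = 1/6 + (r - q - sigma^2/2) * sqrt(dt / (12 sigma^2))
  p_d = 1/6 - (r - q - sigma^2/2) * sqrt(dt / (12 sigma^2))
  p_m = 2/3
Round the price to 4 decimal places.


Answer: Price = V(0,0) = 0.0753

Derivation:
dt = T/N = 0.250000; dx = sigma*sqrt(3*dt) = 0.329090
u = exp(dx) = 1.389702; d = 1/u = 0.719579
p_u = 0.164312, p_m = 0.666667, p_d = 0.169022
Discount per step: exp(-r*dt) = 0.983635
Stock lattice S(k, j) with j the centered position index:
  k=0: S(0,+0) = 0.8600
  k=1: S(1,-1) = 0.6188; S(1,+0) = 0.8600; S(1,+1) = 1.1951
  k=2: S(2,-2) = 0.4453; S(2,-1) = 0.6188; S(2,+0) = 0.8600; S(2,+1) = 1.1951; S(2,+2) = 1.6609
Terminal payoffs V(N, j) = max(S_T - K, 0):
  V(2,-2) = 0.000000; V(2,-1) = 0.000000; V(2,+0) = 0.000000; V(2,+1) = 0.265144; V(2,+2) = 0.730895
Backward induction: V(k, j) = exp(-r*dt) * [p_u * V(k+1, j+1) + p_m * V(k+1, j) + p_d * V(k+1, j-1)]
  V(1,-1) = exp(-r*dt) * [p_u*0.000000 + p_m*0.000000 + p_d*0.000000] = 0.000000
  V(1,+0) = exp(-r*dt) * [p_u*0.265144 + p_m*0.000000 + p_d*0.000000] = 0.042853
  V(1,+1) = exp(-r*dt) * [p_u*0.730895 + p_m*0.265144 + p_d*0.000000] = 0.291999
  V(0,+0) = exp(-r*dt) * [p_u*0.291999 + p_m*0.042853 + p_d*0.000000] = 0.075295


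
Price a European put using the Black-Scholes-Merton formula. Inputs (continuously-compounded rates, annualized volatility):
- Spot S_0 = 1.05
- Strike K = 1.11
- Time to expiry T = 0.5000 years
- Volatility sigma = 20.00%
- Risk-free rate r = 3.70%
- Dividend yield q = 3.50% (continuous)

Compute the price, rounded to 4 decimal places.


d1 = (ln(S/K) + (r - q + 0.5*sigma^2) * T) / (sigma * sqrt(T)) = -0.31515644
d2 = d1 - sigma * sqrt(T) = -0.45657780
exp(-rT) = 0.98167007; exp(-qT) = 0.98265224
P = K * exp(-rT) * N(-d2) - S_0 * exp(-qT) * N(-d1)
N(-d1) = 0.62367856; N(-d2) = 0.67601273
P = 1.1100 * 0.98167007 * 0.67601273 - 1.0500 * 0.98265224 * 0.62367856 = 0.0931

Answer: Price = 0.0931


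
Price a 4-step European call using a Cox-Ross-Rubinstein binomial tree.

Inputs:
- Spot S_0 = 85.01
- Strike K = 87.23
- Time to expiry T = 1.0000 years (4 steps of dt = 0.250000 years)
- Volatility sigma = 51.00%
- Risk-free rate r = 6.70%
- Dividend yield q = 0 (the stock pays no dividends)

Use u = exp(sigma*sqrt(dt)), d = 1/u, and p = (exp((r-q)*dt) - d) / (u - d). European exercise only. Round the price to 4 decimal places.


Answer: Price = V(0,0) = 17.8929

Derivation:
dt = T/N = 0.250000
u = exp(sigma*sqrt(dt)) = 1.290462; d = 1/u = 0.774916
p = (exp((r-q)*dt) - d) / (u - d) = 0.469357
Discount per step: exp(-r*dt) = 0.983390
Stock lattice S(k, i) with i counting down-moves:
  k=0: S(0,0) = 85.0100
  k=1: S(1,0) = 109.7021; S(1,1) = 65.8757
  k=2: S(2,0) = 141.5664; S(2,1) = 85.0100; S(2,2) = 51.0481
  k=3: S(3,0) = 182.6860; S(3,1) = 109.7021; S(3,2) = 65.8757; S(3,3) = 39.5580
  k=4: S(4,0) = 235.7493; S(4,1) = 141.5664; S(4,2) = 85.0100; S(4,3) = 51.0481; S(4,4) = 30.6542
Terminal payoffs V(N, i) = max(S_T - K, 0):
  V(4,0) = 148.519287; V(4,1) = 54.336404; V(4,2) = 0.000000; V(4,3) = 0.000000; V(4,4) = 0.000000
Backward induction: V(k, i) = exp(-r*dt) * [p * V(k+1, i) + (1-p) * V(k+1, i+1)].
  V(3,0) = exp(-r*dt) * [p*148.519287 + (1-p)*54.336404] = 96.904946
  V(3,1) = exp(-r*dt) * [p*54.336404 + (1-p)*0.000000] = 25.079537
  V(3,2) = exp(-r*dt) * [p*0.000000 + (1-p)*0.000000] = 0.000000
  V(3,3) = exp(-r*dt) * [p*0.000000 + (1-p)*0.000000] = 0.000000
  V(2,0) = exp(-r*dt) * [p*96.904946 + (1-p)*25.079537] = 57.814723
  V(2,1) = exp(-r*dt) * [p*25.079537 + (1-p)*0.000000] = 11.575723
  V(2,2) = exp(-r*dt) * [p*0.000000 + (1-p)*0.000000] = 0.000000
  V(1,0) = exp(-r*dt) * [p*57.814723 + (1-p)*11.575723] = 32.725539
  V(1,1) = exp(-r*dt) * [p*11.575723 + (1-p)*0.000000] = 5.342896
  V(0,0) = exp(-r*dt) * [p*32.725539 + (1-p)*5.342896] = 17.892894


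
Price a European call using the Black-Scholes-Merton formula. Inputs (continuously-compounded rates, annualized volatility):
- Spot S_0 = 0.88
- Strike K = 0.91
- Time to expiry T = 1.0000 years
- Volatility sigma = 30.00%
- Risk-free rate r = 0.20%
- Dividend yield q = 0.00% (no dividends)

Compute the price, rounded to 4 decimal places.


d1 = (ln(S/K) + (r - q + 0.5*sigma^2) * T) / (sigma * sqrt(T)) = 0.04492436
d2 = d1 - sigma * sqrt(T) = -0.25507564
exp(-rT) = 0.99800200; exp(-qT) = 1.00000000
C = S_0 * exp(-qT) * N(d1) - K * exp(-rT) * N(d2)
N(d1) = 0.51791620; N(d2) = 0.39933234
C = 0.8800 * 1.00000000 * 0.51791620 - 0.9100 * 0.99800200 * 0.39933234 = 0.0931

Answer: Price = 0.0931


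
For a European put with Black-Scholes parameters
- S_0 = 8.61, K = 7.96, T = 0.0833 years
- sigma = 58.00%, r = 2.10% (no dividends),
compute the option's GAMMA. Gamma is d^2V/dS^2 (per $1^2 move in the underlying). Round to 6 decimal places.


d1 = 0.5630630522; d2 = 0.3956649638
phi(d1) = 0.3404596939; exp(-qT) = 1.0000000000; exp(-rT) = 0.9982522291
Gamma = exp(-qT) * phi(d1) / (S * sigma * sqrt(T)) = 1.0000000000 * 0.3404596939 / (8.6100 * 0.5800 * 0.2886173938) = 0.236217

Answer: Gamma = 0.236217


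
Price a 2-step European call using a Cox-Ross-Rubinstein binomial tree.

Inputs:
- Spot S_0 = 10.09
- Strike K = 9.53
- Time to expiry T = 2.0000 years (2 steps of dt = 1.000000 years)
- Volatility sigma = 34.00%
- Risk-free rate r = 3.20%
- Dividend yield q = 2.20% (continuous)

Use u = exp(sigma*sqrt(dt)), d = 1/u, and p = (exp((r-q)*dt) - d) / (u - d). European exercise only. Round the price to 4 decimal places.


Answer: Price = V(0,0) = 2.0615

Derivation:
dt = T/N = 1.000000
u = exp(sigma*sqrt(dt)) = 1.404948; d = 1/u = 0.711770
p = (exp((r-q)*dt) - d) / (u - d) = 0.430308
Discount per step: exp(-r*dt) = 0.968507
Stock lattice S(k, i) with i counting down-moves:
  k=0: S(0,0) = 10.0900
  k=1: S(1,0) = 14.1759; S(1,1) = 7.1818
  k=2: S(2,0) = 19.9164; S(2,1) = 10.0900; S(2,2) = 5.1118
Terminal payoffs V(N, i) = max(S_T - K, 0):
  V(2,0) = 10.386426; V(2,1) = 0.560000; V(2,2) = 0.000000
Backward induction: V(k, i) = exp(-r*dt) * [p * V(k+1, i) + (1-p) * V(k+1, i+1)].
  V(1,0) = exp(-r*dt) * [p*10.386426 + (1-p)*0.560000] = 4.637589
  V(1,1) = exp(-r*dt) * [p*0.560000 + (1-p)*0.000000] = 0.233384
  V(0,0) = exp(-r*dt) * [p*4.637589 + (1-p)*0.233384] = 2.061514


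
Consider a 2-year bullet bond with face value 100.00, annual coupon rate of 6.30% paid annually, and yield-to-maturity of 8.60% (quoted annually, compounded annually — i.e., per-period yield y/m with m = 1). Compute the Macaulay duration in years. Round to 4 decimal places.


Coupon per period c = face * coupon_rate / m = 6.300000
Periods per year m = 1; per-period yield y/m = 0.086000
Number of cashflows N = 2
Cashflows (t years, CF_t, discount factor 1/(1+y/m)^(m*t), PV):
  t = 1.0000: CF_t = 6.300000, DF = 0.920810, PV = 5.801105
  t = 2.0000: CF_t = 106.300000, DF = 0.847892, PV = 90.130881
Price P = sum_t PV_t = 95.931986
Macaulay numerator sum_t t * PV_t:
  t * PV_t at t = 1.0000: 5.801105
  t * PV_t at t = 2.0000: 180.261761
Macaulay duration D = (sum_t t * PV_t) / P = 186.062866 / 95.931986 = 1.939529

Answer: Macaulay duration = 1.9395 years


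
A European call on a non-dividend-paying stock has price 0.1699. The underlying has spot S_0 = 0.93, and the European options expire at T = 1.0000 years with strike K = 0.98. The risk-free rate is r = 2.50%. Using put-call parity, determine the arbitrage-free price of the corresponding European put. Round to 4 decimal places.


Answer: Put price = 0.1957

Derivation:
Put-call parity: C - P = S_0 * exp(-qT) - K * exp(-rT).
S_0 * exp(-qT) = 0.9300 * 1.00000000 = 0.93000000
K * exp(-rT) = 0.9800 * 0.97530991 = 0.95580371
P = C - S*exp(-qT) + K*exp(-rT)
P = 0.1699 - 0.93000000 + 0.95580371 = 0.1957


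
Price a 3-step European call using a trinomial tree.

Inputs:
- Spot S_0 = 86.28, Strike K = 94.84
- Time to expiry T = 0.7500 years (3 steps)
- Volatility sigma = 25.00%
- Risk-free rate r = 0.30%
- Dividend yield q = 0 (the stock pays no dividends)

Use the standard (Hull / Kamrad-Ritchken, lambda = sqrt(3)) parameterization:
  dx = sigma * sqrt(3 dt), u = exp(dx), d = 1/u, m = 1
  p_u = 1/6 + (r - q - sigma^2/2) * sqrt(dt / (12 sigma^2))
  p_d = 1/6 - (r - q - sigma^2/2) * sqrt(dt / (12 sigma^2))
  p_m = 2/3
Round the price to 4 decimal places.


dt = T/N = 0.250000; dx = sigma*sqrt(3*dt) = 0.216506
u = exp(dx) = 1.241731; d = 1/u = 0.805327
p_u = 0.150357, p_m = 0.666667, p_d = 0.182977
Discount per step: exp(-r*dt) = 0.999250
Stock lattice S(k, j) with j the centered position index:
  k=0: S(0,+0) = 86.2800
  k=1: S(1,-1) = 69.4836; S(1,+0) = 86.2800; S(1,+1) = 107.1365
  k=2: S(2,-2) = 55.9571; S(2,-1) = 69.4836; S(2,+0) = 86.2800; S(2,+1) = 107.1365; S(2,+2) = 133.0348
  k=3: S(3,-3) = 45.0638; S(3,-2) = 55.9571; S(3,-1) = 69.4836; S(3,+0) = 86.2800; S(3,+1) = 107.1365; S(3,+2) = 133.0348; S(3,+3) = 165.1934
Terminal payoffs V(N, j) = max(S_T - K, 0):
  V(3,-3) = 0.000000; V(3,-2) = 0.000000; V(3,-1) = 0.000000; V(3,+0) = 0.000000; V(3,+1) = 12.296548; V(3,+2) = 38.194770; V(3,+3) = 70.353394
Backward induction: V(k, j) = exp(-r*dt) * [p_u * V(k+1, j+1) + p_m * V(k+1, j) + p_d * V(k+1, j-1)]
  V(2,-2) = exp(-r*dt) * [p_u*0.000000 + p_m*0.000000 + p_d*0.000000] = 0.000000
  V(2,-1) = exp(-r*dt) * [p_u*0.000000 + p_m*0.000000 + p_d*0.000000] = 0.000000
  V(2,+0) = exp(-r*dt) * [p_u*12.296548 + p_m*0.000000 + p_d*0.000000] = 1.847480
  V(2,+1) = exp(-r*dt) * [p_u*38.194770 + p_m*12.296548 + p_d*0.000000] = 13.930080
  V(2,+2) = exp(-r*dt) * [p_u*70.353394 + p_m*38.194770 + p_d*12.296548] = 38.262547
  V(1,-1) = exp(-r*dt) * [p_u*1.847480 + p_m*0.000000 + p_d*0.000000] = 0.277572
  V(1,+0) = exp(-r*dt) * [p_u*13.930080 + p_m*1.847480 + p_d*0.000000] = 3.323638
  V(1,+1) = exp(-r*dt) * [p_u*38.262547 + p_m*13.930080 + p_d*1.847480] = 15.366261
  V(0,+0) = exp(-r*dt) * [p_u*15.366261 + p_m*3.323638 + p_d*0.277572] = 4.573534

Answer: Price = V(0,0) = 4.5735


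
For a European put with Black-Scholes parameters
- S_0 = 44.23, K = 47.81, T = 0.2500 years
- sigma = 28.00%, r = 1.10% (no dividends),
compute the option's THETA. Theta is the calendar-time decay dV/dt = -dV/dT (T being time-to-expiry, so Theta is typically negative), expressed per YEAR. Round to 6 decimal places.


d1 = -0.4662966483; d2 = -0.6062966483
phi(d1) = 0.3578451903; exp(-qT) = 1.0000000000; exp(-rT) = 0.9972537778
Theta = -S*exp(-qT)*phi(d1)*sigma/(2*sqrt(T)) + r*K*exp(-rT)*N(-d2) - q*S*exp(-qT)*N(-d1)
N(-d1) = 0.6794984112; N(-d2) = 0.7278411080; sqrt(T) = 0.5000000000
Term 1 = -44.2300 * 1.0000000000 * 0.3578451903 * 0.2800 / (2 * 0.5000000000) = -4.4316979748
Term 2 = 0.0110 * 47.8100 * 0.9972537778 * 0.7278411080 = 0.3817277211
Term 3 = 0 (no dividend yield, q = 0)
Theta = -4.4316979748 + (0.3817277211) + (0.0000000000) = -4.049970

Answer: Theta = -4.049970


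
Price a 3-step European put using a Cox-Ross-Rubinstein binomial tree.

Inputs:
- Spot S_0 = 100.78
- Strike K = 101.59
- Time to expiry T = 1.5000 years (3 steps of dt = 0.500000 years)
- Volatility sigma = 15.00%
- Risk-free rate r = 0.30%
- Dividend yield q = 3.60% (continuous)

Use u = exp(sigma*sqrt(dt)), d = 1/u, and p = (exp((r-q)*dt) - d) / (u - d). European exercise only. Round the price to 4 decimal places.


dt = T/N = 0.500000
u = exp(sigma*sqrt(dt)) = 1.111895; d = 1/u = 0.899365
p = (exp((r-q)*dt) - d) / (u - d) = 0.396509
Discount per step: exp(-r*dt) = 0.998501
Stock lattice S(k, i) with i counting down-moves:
  k=0: S(0,0) = 100.7800
  k=1: S(1,0) = 112.0568; S(1,1) = 90.6380
  k=2: S(2,0) = 124.5954; S(2,1) = 100.7800; S(2,2) = 81.5167
  k=3: S(3,0) = 138.5371; S(3,1) = 112.0568; S(3,2) = 90.6380; S(3,3) = 73.3133
Terminal payoffs V(N, i) = max(K - S_T, 0):
  V(3,0) = 0.000000; V(3,1) = 0.000000; V(3,2) = 10.951968; V(3,3) = 28.276712
Backward induction: V(k, i) = exp(-r*dt) * [p * V(k+1, i) + (1-p) * V(k+1, i+1)].
  V(2,0) = exp(-r*dt) * [p*0.000000 + (1-p)*0.000000] = 0.000000
  V(2,1) = exp(-r*dt) * [p*0.000000 + (1-p)*10.951968] = 6.599505
  V(2,2) = exp(-r*dt) * [p*10.951968 + (1-p)*28.276712] = 21.375204
  V(1,0) = exp(-r*dt) * [p*0.000000 + (1-p)*6.599505] = 3.976771
  V(1,1) = exp(-r*dt) * [p*6.599505 + (1-p)*21.375204] = 15.493246
  V(0,0) = exp(-r*dt) * [p*3.976771 + (1-p)*15.493246] = 10.910479

Answer: Price = V(0,0) = 10.9105


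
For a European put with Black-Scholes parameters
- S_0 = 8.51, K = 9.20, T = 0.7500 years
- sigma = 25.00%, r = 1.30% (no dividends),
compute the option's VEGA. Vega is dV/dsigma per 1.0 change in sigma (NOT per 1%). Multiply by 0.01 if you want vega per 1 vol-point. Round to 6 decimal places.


d1 = -0.2068024392; d2 = -0.4233087901
phi(d1) = 0.3905020119; exp(-qT) = 1.0000000000; exp(-rT) = 0.9902973771
Vega = S * exp(-qT) * phi(d1) * sqrt(T) = 8.5100 * 1.0000000000 * 0.3905020119 * 0.8660254038 = 2.877951

Answer: Vega = 2.877951


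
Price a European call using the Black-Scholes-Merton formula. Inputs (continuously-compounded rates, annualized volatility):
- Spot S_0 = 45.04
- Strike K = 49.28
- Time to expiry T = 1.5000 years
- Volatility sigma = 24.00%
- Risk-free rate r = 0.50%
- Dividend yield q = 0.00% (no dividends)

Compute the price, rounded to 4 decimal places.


Answer: Price = 3.7659

Derivation:
d1 = (ln(S/K) + (r - q + 0.5*sigma^2) * T) / (sigma * sqrt(T)) = -0.13359019
d2 = d1 - sigma * sqrt(T) = -0.42752896
exp(-rT) = 0.99252805; exp(-qT) = 1.00000000
C = S_0 * exp(-qT) * N(d1) - K * exp(-rT) * N(d2)
N(d1) = 0.44686332; N(d2) = 0.33449705
C = 45.0400 * 1.00000000 * 0.44686332 - 49.2800 * 0.99252805 * 0.33449705 = 3.7659


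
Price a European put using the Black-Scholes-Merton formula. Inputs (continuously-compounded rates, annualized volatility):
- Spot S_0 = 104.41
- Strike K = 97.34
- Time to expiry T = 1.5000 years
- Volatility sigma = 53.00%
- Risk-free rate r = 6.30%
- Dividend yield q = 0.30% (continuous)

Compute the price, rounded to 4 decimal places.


Answer: Price = 17.5191

Derivation:
d1 = (ln(S/K) + (r - q + 0.5*sigma^2) * T) / (sigma * sqrt(T)) = 0.57122479
d2 = d1 - sigma * sqrt(T) = -0.07789000
exp(-rT) = 0.90982773; exp(-qT) = 0.99551011
P = K * exp(-rT) * N(-d2) - S_0 * exp(-qT) * N(-d1)
N(-d1) = 0.28392364; N(-d2) = 0.53104222
P = 97.3400 * 0.90982773 * 0.53104222 - 104.4100 * 0.99551011 * 0.28392364 = 17.5191


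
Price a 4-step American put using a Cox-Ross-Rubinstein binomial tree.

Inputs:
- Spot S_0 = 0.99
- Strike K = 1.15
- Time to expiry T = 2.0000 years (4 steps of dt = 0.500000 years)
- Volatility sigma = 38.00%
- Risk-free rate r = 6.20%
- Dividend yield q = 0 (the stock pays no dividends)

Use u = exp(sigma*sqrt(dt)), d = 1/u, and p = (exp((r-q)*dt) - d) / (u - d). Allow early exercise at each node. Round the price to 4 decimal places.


dt = T/N = 0.500000
u = exp(sigma*sqrt(dt)) = 1.308263; d = 1/u = 0.764372
p = (exp((r-q)*dt) - d) / (u - d) = 0.491115
Discount per step: exp(-r*dt) = 0.969476
Stock lattice S(k, i) with i counting down-moves:
  k=0: S(0,0) = 0.9900
  k=1: S(1,0) = 1.2952; S(1,1) = 0.7567
  k=2: S(2,0) = 1.6944; S(2,1) = 0.9900; S(2,2) = 0.5784
  k=3: S(3,0) = 2.2168; S(3,1) = 1.2952; S(3,2) = 0.7567; S(3,3) = 0.4421
  k=4: S(4,0) = 2.9001; S(4,1) = 1.6944; S(4,2) = 0.9900; S(4,3) = 0.5784; S(4,4) = 0.3380
Terminal payoffs V(N, i) = max(K - S_T, 0):
  V(4,0) = 0.000000; V(4,1) = 0.000000; V(4,2) = 0.160000; V(4,3) = 0.571578; V(4,4) = 0.812048
Backward induction: V(k, i) = exp(-r*dt) * [p * V(k+1, i) + (1-p) * V(k+1, i+1)]; then take max(V_cont, immediate exercise) for American.
  V(3,0) = exp(-r*dt) * [p*0.000000 + (1-p)*0.000000] = 0.000000; exercise = 0.000000; V(3,0) = max -> 0.000000
  V(3,1) = exp(-r*dt) * [p*0.000000 + (1-p)*0.160000] = 0.078936; exercise = 0.000000; V(3,1) = max -> 0.078936
  V(3,2) = exp(-r*dt) * [p*0.160000 + (1-p)*0.571578] = 0.358169; exercise = 0.393272; V(3,2) = max -> 0.393272
  V(3,3) = exp(-r*dt) * [p*0.571578 + (1-p)*0.812048] = 0.672767; exercise = 0.707870; V(3,3) = max -> 0.707870
  V(2,0) = exp(-r*dt) * [p*0.000000 + (1-p)*0.078936] = 0.038943; exercise = 0.000000; V(2,0) = max -> 0.038943
  V(2,1) = exp(-r*dt) * [p*0.078936 + (1-p)*0.393272] = 0.231604; exercise = 0.160000; V(2,1) = max -> 0.231604
  V(2,2) = exp(-r*dt) * [p*0.393272 + (1-p)*0.707870] = 0.536475; exercise = 0.571578; V(2,2) = max -> 0.571578
  V(1,0) = exp(-r*dt) * [p*0.038943 + (1-p)*0.231604] = 0.132804; exercise = 0.000000; V(1,0) = max -> 0.132804
  V(1,1) = exp(-r*dt) * [p*0.231604 + (1-p)*0.571578] = 0.392261; exercise = 0.393272; V(1,1) = max -> 0.393272
  V(0,0) = exp(-r*dt) * [p*0.132804 + (1-p)*0.393272] = 0.257252; exercise = 0.160000; V(0,0) = max -> 0.257252

Answer: Price = V(0,0) = 0.2573


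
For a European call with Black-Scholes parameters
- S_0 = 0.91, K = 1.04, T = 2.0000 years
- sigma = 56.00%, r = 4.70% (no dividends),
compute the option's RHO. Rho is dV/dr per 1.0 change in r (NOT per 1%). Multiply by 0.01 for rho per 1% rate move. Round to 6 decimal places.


d1 = 0.3460638764; d2 = -0.4458957185
phi(d1) = 0.3757547397; exp(-qT) = 1.0000000000; exp(-rT) = 0.9102827622
N(d2) = 0.3278362876
Rho = K*T*exp(-rT)*N(d2) = 1.0400 * 2.0000 * 0.9102827622 * 0.3278362876 = 0.620721

Answer: Rho = 0.620721


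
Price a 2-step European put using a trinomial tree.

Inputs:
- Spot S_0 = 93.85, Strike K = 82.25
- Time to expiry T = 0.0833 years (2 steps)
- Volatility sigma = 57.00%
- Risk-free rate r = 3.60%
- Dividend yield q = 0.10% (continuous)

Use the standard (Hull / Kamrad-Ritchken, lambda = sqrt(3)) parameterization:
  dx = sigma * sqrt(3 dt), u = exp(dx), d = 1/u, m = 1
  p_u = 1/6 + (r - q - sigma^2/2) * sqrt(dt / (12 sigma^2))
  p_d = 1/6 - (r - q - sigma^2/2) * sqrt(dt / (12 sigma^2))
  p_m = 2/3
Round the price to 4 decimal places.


dt = T/N = 0.041650; dx = sigma*sqrt(3*dt) = 0.201485
u = exp(dx) = 1.223218; d = 1/u = 0.817516
p_u = 0.153494, p_m = 0.666667, p_d = 0.179840
Discount per step: exp(-r*dt) = 0.998502
Stock lattice S(k, j) with j the centered position index:
  k=0: S(0,+0) = 93.8500
  k=1: S(1,-1) = 76.7239; S(1,+0) = 93.8500; S(1,+1) = 114.7990
  k=2: S(2,-2) = 62.7230; S(2,-1) = 76.7239; S(2,+0) = 93.8500; S(2,+1) = 114.7990; S(2,+2) = 140.4242
Terminal payoffs V(N, j) = max(K - S_T, 0):
  V(2,-2) = 19.527043; V(2,-1) = 5.526148; V(2,+0) = 0.000000; V(2,+1) = 0.000000; V(2,+2) = 0.000000
Backward induction: V(k, j) = exp(-r*dt) * [p_u * V(k+1, j+1) + p_m * V(k+1, j) + p_d * V(k+1, j-1)]
  V(1,-1) = exp(-r*dt) * [p_u*0.000000 + p_m*5.526148 + p_d*19.527043] = 7.185053
  V(1,+0) = exp(-r*dt) * [p_u*0.000000 + p_m*0.000000 + p_d*5.526148] = 0.992331
  V(1,+1) = exp(-r*dt) * [p_u*0.000000 + p_m*0.000000 + p_d*0.000000] = 0.000000
  V(0,+0) = exp(-r*dt) * [p_u*0.000000 + p_m*0.992331 + p_d*7.185053] = 1.950784

Answer: Price = V(0,0) = 1.9508


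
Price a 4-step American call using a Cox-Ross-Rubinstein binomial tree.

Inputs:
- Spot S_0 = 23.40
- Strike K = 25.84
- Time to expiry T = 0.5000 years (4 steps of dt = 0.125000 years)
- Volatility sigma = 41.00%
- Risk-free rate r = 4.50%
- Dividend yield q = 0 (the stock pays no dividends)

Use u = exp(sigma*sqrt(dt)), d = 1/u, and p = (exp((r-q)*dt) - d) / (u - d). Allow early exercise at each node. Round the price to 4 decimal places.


Answer: Price = V(0,0) = 2.0882

Derivation:
dt = T/N = 0.125000
u = exp(sigma*sqrt(dt)) = 1.155990; d = 1/u = 0.865060
p = (exp((r-q)*dt) - d) / (u - d) = 0.483213
Discount per step: exp(-r*dt) = 0.994391
Stock lattice S(k, i) with i counting down-moves:
  k=0: S(0,0) = 23.4000
  k=1: S(1,0) = 27.0502; S(1,1) = 20.2424
  k=2: S(2,0) = 31.2697; S(2,1) = 23.4000; S(2,2) = 17.5109
  k=3: S(3,0) = 36.1475; S(3,1) = 27.0502; S(3,2) = 20.2424; S(3,3) = 15.1480
  k=4: S(4,0) = 41.7861; S(4,1) = 31.2697; S(4,2) = 23.4000; S(4,3) = 17.5109; S(4,4) = 13.1039
Terminal payoffs V(N, i) = max(S_T - K, 0):
  V(4,0) = 15.946093; V(4,1) = 5.429707; V(4,2) = 0.000000; V(4,3) = 0.000000; V(4,4) = 0.000000
Backward induction: V(k, i) = exp(-r*dt) * [p * V(k+1, i) + (1-p) * V(k+1, i+1)]; then take max(V_cont, immediate exercise) for American.
  V(3,0) = exp(-r*dt) * [p*15.946093 + (1-p)*5.429707] = 10.452402; exercise = 10.307460; V(3,0) = max -> 10.452402
  V(3,1) = exp(-r*dt) * [p*5.429707 + (1-p)*0.000000] = 2.608989; exercise = 1.210160; V(3,1) = max -> 2.608989
  V(3,2) = exp(-r*dt) * [p*0.000000 + (1-p)*0.000000] = 0.000000; exercise = 0.000000; V(3,2) = max -> 0.000000
  V(3,3) = exp(-r*dt) * [p*0.000000 + (1-p)*0.000000] = 0.000000; exercise = 0.000000; V(3,3) = max -> 0.000000
  V(2,0) = exp(-r*dt) * [p*10.452402 + (1-p)*2.608989] = 6.363136; exercise = 5.429707; V(2,0) = max -> 6.363136
  V(2,1) = exp(-r*dt) * [p*2.608989 + (1-p)*0.000000] = 1.253626; exercise = 0.000000; V(2,1) = max -> 1.253626
  V(2,2) = exp(-r*dt) * [p*0.000000 + (1-p)*0.000000] = 0.000000; exercise = 0.000000; V(2,2) = max -> 0.000000
  V(1,0) = exp(-r*dt) * [p*6.363136 + (1-p)*1.253626] = 3.701727; exercise = 1.210160; V(1,0) = max -> 3.701727
  V(1,1) = exp(-r*dt) * [p*1.253626 + (1-p)*0.000000] = 0.602371; exercise = 0.000000; V(1,1) = max -> 0.602371
  V(0,0) = exp(-r*dt) * [p*3.701727 + (1-p)*0.602371] = 2.088241; exercise = 0.000000; V(0,0) = max -> 2.088241


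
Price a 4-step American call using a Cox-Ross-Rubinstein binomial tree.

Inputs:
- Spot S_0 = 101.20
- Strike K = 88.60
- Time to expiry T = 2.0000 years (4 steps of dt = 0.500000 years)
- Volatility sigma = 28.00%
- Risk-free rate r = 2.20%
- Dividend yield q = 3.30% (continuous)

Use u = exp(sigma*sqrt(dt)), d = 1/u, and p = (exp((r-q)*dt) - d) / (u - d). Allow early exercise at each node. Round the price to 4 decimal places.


dt = T/N = 0.500000
u = exp(sigma*sqrt(dt)) = 1.218950; d = 1/u = 0.820378
p = (exp((r-q)*dt) - d) / (u - d) = 0.436902
Discount per step: exp(-r*dt) = 0.989060
Stock lattice S(k, i) with i counting down-moves:
  k=0: S(0,0) = 101.2000
  k=1: S(1,0) = 123.3577; S(1,1) = 83.0223
  k=2: S(2,0) = 150.3669; S(2,1) = 101.2000; S(2,2) = 68.1097
  k=3: S(3,0) = 183.2898; S(3,1) = 123.3577; S(3,2) = 83.0223; S(3,3) = 55.8757
  k=4: S(4,0) = 223.4211; S(4,1) = 150.3669; S(4,2) = 101.2000; S(4,3) = 68.1097; S(4,4) = 45.8392
Terminal payoffs V(N, i) = max(S_T - K, 0):
  V(4,0) = 134.821105; V(4,1) = 61.766937; V(4,2) = 12.600000; V(4,3) = 0.000000; V(4,4) = 0.000000
Backward induction: V(k, i) = exp(-r*dt) * [p * V(k+1, i) + (1-p) * V(k+1, i+1)]; then take max(V_cont, immediate exercise) for American.
  V(3,0) = exp(-r*dt) * [p*134.821105 + (1-p)*61.766937] = 92.659582; exercise = 94.689790; V(3,0) = max -> 94.689790
  V(3,1) = exp(-r*dt) * [p*61.766937 + (1-p)*12.600000] = 33.708305; exercise = 34.757748; V(3,1) = max -> 34.757748
  V(3,2) = exp(-r*dt) * [p*12.600000 + (1-p)*0.000000] = 5.444745; exercise = 0.000000; V(3,2) = max -> 5.444745
  V(3,3) = exp(-r*dt) * [p*0.000000 + (1-p)*0.000000] = 0.000000; exercise = 0.000000; V(3,3) = max -> 0.000000
  V(2,0) = exp(-r*dt) * [p*94.689790 + (1-p)*34.757748] = 60.275499; exercise = 61.766937; V(2,0) = max -> 61.766937
  V(2,1) = exp(-r*dt) * [p*34.757748 + (1-p)*5.444745] = 18.051992; exercise = 12.600000; V(2,1) = max -> 18.051992
  V(2,2) = exp(-r*dt) * [p*5.444745 + (1-p)*0.000000] = 2.352797; exercise = 0.000000; V(2,2) = max -> 2.352797
  V(1,0) = exp(-r*dt) * [p*61.766937 + (1-p)*18.051992] = 36.744725; exercise = 34.757748; V(1,0) = max -> 36.744725
  V(1,1) = exp(-r*dt) * [p*18.051992 + (1-p)*2.352797] = 9.111036; exercise = 0.000000; V(1,1) = max -> 9.111036
  V(0,0) = exp(-r*dt) * [p*36.744725 + (1-p)*9.111036] = 20.952505; exercise = 12.600000; V(0,0) = max -> 20.952505

Answer: Price = V(0,0) = 20.9525


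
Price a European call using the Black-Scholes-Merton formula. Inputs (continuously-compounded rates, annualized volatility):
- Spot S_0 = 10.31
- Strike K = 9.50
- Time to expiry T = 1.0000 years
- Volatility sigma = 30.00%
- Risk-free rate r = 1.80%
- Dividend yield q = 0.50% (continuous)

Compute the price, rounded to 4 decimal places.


Answer: Price = 1.6893

Derivation:
d1 = (ln(S/K) + (r - q + 0.5*sigma^2) * T) / (sigma * sqrt(T)) = 0.46607500
d2 = d1 - sigma * sqrt(T) = 0.16607500
exp(-rT) = 0.98216103; exp(-qT) = 0.99501248
C = S_0 * exp(-qT) * N(d1) - K * exp(-rT) * N(d2)
N(d1) = 0.67941909; N(d2) = 0.56595104
C = 10.3100 * 0.99501248 * 0.67941909 - 9.5000 * 0.98216103 * 0.56595104 = 1.6893


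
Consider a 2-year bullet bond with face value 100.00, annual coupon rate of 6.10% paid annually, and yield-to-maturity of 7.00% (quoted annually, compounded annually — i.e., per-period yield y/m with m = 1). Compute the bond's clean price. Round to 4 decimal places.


Coupon per period c = face * coupon_rate / m = 6.100000
Periods per year m = 1; per-period yield y/m = 0.070000
Number of cashflows N = 2
Cashflows (t years, CF_t, discount factor 1/(1+y/m)^(m*t), PV):
  t = 1.0000: CF_t = 6.100000, DF = 0.934579, PV = 5.700935
  t = 2.0000: CF_t = 106.100000, DF = 0.873439, PV = 92.671849
Price P = sum_t PV_t = 98.372784

Answer: Price = 98.3728


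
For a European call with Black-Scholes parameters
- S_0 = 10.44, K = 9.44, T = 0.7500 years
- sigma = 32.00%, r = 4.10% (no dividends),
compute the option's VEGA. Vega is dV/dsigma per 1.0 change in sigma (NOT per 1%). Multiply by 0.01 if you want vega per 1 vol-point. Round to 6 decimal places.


Answer: Vega = 2.989395

Derivation:
d1 = 0.6128522672; d2 = 0.3357241380
phi(d1) = 0.3306375615; exp(-qT) = 1.0000000000; exp(-rT) = 0.9697179723
Vega = S * exp(-qT) * phi(d1) * sqrt(T) = 10.4400 * 1.0000000000 * 0.3306375615 * 0.8660254038 = 2.989395


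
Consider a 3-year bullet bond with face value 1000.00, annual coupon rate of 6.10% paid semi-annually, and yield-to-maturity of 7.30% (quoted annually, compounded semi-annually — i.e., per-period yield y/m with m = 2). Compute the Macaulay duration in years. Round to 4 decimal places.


Coupon per period c = face * coupon_rate / m = 30.500000
Periods per year m = 2; per-period yield y/m = 0.036500
Number of cashflows N = 6
Cashflows (t years, CF_t, discount factor 1/(1+y/m)^(m*t), PV):
  t = 0.5000: CF_t = 30.500000, DF = 0.964785, PV = 29.425953
  t = 1.0000: CF_t = 30.500000, DF = 0.930811, PV = 28.389728
  t = 1.5000: CF_t = 30.500000, DF = 0.898033, PV = 27.389993
  t = 2.0000: CF_t = 30.500000, DF = 0.866409, PV = 26.425464
  t = 2.5000: CF_t = 30.500000, DF = 0.835898, PV = 25.494900
  t = 3.0000: CF_t = 1030.500000, DF = 0.806462, PV = 831.059575
Price P = sum_t PV_t = 968.185611
Macaulay numerator sum_t t * PV_t:
  t * PV_t at t = 0.5000: 14.712976
  t * PV_t at t = 1.0000: 28.389728
  t * PV_t at t = 1.5000: 41.084989
  t * PV_t at t = 2.0000: 52.850927
  t * PV_t at t = 2.5000: 63.737249
  t * PV_t at t = 3.0000: 2493.178725
Macaulay duration D = (sum_t t * PV_t) / P = 2693.954594 / 968.185611 = 2.782477

Answer: Macaulay duration = 2.7825 years


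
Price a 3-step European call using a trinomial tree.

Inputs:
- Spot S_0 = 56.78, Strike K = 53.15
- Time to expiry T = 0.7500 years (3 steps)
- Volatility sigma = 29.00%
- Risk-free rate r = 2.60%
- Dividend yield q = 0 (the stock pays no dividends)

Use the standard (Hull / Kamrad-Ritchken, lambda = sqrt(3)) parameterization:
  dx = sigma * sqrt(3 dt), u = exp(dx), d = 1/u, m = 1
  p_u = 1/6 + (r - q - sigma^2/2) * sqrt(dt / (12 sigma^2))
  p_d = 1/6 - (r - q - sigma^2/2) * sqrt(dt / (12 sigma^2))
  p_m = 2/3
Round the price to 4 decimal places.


Answer: Price = V(0,0) = 8.0961

Derivation:
dt = T/N = 0.250000; dx = sigma*sqrt(3*dt) = 0.251147
u = exp(dx) = 1.285500; d = 1/u = 0.777908
p_u = 0.158678, p_m = 0.666667, p_d = 0.174655
Discount per step: exp(-r*dt) = 0.993521
Stock lattice S(k, j) with j the centered position index:
  k=0: S(0,+0) = 56.7800
  k=1: S(1,-1) = 44.1696; S(1,+0) = 56.7800; S(1,+1) = 72.9907
  k=2: S(2,-2) = 34.3599; S(2,-1) = 44.1696; S(2,+0) = 56.7800; S(2,+1) = 72.9907; S(2,+2) = 93.8295
  k=3: S(3,-3) = 26.7288; S(3,-2) = 34.3599; S(3,-1) = 44.1696; S(3,+0) = 56.7800; S(3,+1) = 72.9907; S(3,+2) = 93.8295; S(3,+3) = 120.6177
Terminal payoffs V(N, j) = max(S_T - K, 0):
  V(3,-3) = 0.000000; V(3,-2) = 0.000000; V(3,-1) = 0.000000; V(3,+0) = 3.630000; V(3,+1) = 19.840662; V(3,+2) = 40.679461; V(3,+3) = 67.467726
Backward induction: V(k, j) = exp(-r*dt) * [p_u * V(k+1, j+1) + p_m * V(k+1, j) + p_d * V(k+1, j-1)]
  V(2,-2) = exp(-r*dt) * [p_u*0.000000 + p_m*0.000000 + p_d*0.000000] = 0.000000
  V(2,-1) = exp(-r*dt) * [p_u*3.630000 + p_m*0.000000 + p_d*0.000000] = 0.572270
  V(2,+0) = exp(-r*dt) * [p_u*19.840662 + p_m*3.630000 + p_d*0.000000] = 5.532207
  V(2,+1) = exp(-r*dt) * [p_u*40.679461 + p_m*19.840662 + p_d*3.630000] = 20.184429
  V(2,+2) = exp(-r*dt) * [p_u*67.467726 + p_m*40.679461 + p_d*19.840662] = 41.023059
  V(1,-1) = exp(-r*dt) * [p_u*5.532207 + p_m*0.572270 + p_d*0.000000] = 1.251196
  V(1,+0) = exp(-r*dt) * [p_u*20.184429 + p_m*5.532207 + p_d*0.572270] = 6.945625
  V(1,+1) = exp(-r*dt) * [p_u*41.023059 + p_m*20.184429 + p_d*5.532207] = 20.796367
  V(0,+0) = exp(-r*dt) * [p_u*20.796367 + p_m*6.945625 + p_d*1.251196] = 8.096081


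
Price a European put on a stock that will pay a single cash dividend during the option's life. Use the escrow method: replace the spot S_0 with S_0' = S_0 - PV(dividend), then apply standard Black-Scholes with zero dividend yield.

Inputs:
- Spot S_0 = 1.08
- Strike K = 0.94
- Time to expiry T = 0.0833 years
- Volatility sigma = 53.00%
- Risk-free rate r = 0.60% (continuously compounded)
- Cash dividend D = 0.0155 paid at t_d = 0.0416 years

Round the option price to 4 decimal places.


Answer: Price = 0.0178

Derivation:
PV(D) = D * exp(-r * t_d) = 0.0155 * 0.99975043 = 0.01549613
S_0' = S_0 - PV(D) = 1.0800 - 0.01549613 = 1.06450387
d1 = (ln(S_0'/K) + (r + sigma^2/2)*T) / (sigma*sqrt(T)) = 0.89289411
d2 = d1 - sigma*sqrt(T) = 0.73992689
exp(-rT) = 0.99950032
N(-d1) = 0.18595694; N(-d2) = 0.22967218
P = K * exp(-rT) * N(-d2) - S_0' * N(-d1) = 0.9400 * 0.99950032 * 0.22967218 - 1.06450387 * 0.18595694 = 0.0178


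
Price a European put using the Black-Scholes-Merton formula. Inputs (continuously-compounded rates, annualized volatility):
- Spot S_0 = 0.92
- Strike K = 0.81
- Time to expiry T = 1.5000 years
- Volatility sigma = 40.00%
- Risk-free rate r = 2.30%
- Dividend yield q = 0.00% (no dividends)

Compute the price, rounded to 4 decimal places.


Answer: Price = 0.1047

Derivation:
d1 = (ln(S/K) + (r - q + 0.5*sigma^2) * T) / (sigma * sqrt(T)) = 0.57530231
d2 = d1 - sigma * sqrt(T) = 0.08540436
exp(-rT) = 0.96608834; exp(-qT) = 1.00000000
P = K * exp(-rT) * N(-d2) - S_0 * exp(-qT) * N(-d1)
N(-d1) = 0.28254343; N(-d2) = 0.46596996
P = 0.8100 * 0.96608834 * 0.46596996 - 0.9200 * 1.00000000 * 0.28254343 = 0.1047


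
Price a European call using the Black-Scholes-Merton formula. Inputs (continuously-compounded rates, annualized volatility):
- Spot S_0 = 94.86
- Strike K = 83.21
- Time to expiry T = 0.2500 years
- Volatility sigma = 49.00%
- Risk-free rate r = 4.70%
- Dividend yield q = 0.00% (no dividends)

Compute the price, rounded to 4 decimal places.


Answer: Price = 16.3601

Derivation:
d1 = (ln(S/K) + (r - q + 0.5*sigma^2) * T) / (sigma * sqrt(T)) = 0.70529423
d2 = d1 - sigma * sqrt(T) = 0.46029423
exp(-rT) = 0.98831876; exp(-qT) = 1.00000000
C = S_0 * exp(-qT) * N(d1) - K * exp(-rT) * N(d2)
N(d1) = 0.75968643; N(d2) = 0.67734748
C = 94.8600 * 1.00000000 * 0.75968643 - 83.2100 * 0.98831876 * 0.67734748 = 16.3601
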